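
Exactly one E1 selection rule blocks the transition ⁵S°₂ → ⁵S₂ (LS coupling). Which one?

Parity must change: odd → even — ok.
ΔS = 0: S: 2 → 2 — ok.
ΔL = 0, ±1 (not L=0↔0): L: 0 → 0, ΔL = +0 — fails.
ΔJ = 0, ±1 (not J=0↔0): J: 2 → 2, ΔJ = +0 — ok.

the L=0 ↔ L=0 exclusion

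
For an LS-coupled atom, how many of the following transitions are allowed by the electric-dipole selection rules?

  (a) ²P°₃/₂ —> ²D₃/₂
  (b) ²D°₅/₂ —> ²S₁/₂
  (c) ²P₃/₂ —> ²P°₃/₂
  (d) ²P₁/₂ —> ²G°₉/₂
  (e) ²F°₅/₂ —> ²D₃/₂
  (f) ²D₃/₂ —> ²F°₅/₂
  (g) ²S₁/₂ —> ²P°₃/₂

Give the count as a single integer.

5

(a) allowed
(b) forbidden (ΔL, ΔJ fail)
(c) allowed
(d) forbidden (ΔL, ΔJ fail)
(e) allowed
(f) allowed
(g) allowed
Total allowed: 5 of 7.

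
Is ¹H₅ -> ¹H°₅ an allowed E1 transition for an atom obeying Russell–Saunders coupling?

allowed

Initial level: S=0, L=5, J=5, parity even. Final level: S=0, L=5, J=5, parity odd.
Parity must change: even → odd — satisfied.
ΔS = 0: S: 0 → 0 — satisfied.
ΔL = 0, ±1 (not L=0↔0): L: 5 → 5, ΔL = +0 — satisfied.
ΔJ = 0, ±1 (not J=0↔0): J: 5 → 5, ΔJ = +0 — satisfied.
All four E1 rules are satisfied.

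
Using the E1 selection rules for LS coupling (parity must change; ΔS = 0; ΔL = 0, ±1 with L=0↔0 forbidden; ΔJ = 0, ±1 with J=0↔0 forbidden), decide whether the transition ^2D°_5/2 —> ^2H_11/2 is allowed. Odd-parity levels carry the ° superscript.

forbidden

Parity must change: odd → even — satisfied.
ΔS = 0: S: 1/2 → 1/2 — satisfied.
ΔL = 0, ±1 (not L=0↔0): L: 2 → 5, ΔL = +3 — violated.
ΔJ = 0, ±1 (not J=0↔0): J: 5/2 → 11/2, ΔJ = +3 — violated.
Rule(s) violated: ΔL, ΔJ.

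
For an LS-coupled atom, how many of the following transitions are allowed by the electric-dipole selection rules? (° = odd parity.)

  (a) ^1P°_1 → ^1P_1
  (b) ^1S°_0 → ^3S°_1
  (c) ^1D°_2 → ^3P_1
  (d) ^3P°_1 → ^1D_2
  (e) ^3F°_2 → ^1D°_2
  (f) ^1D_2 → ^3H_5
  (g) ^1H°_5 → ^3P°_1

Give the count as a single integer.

1

(a) allowed
(b) forbidden (parity, ΔS, ΔL fail)
(c) forbidden (ΔS fails)
(d) forbidden (ΔS fails)
(e) forbidden (parity, ΔS fail)
(f) forbidden (parity, ΔS, ΔL, ΔJ fail)
(g) forbidden (parity, ΔS, ΔL, ΔJ fail)
Total allowed: 1 of 7.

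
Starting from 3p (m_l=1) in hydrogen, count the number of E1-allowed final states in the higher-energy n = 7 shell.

4

E1 requires Δl = ±1, so l_f ∈ {0, 2}; with 0 ≤ l_f ≤ n_f−1 = 6, the allowed l_f values are {0, 2}.
For l_f = 0: m_f ∈ {m_i−1, m_i, m_i+1} ∩ [−0, 0] = {0} → 1 state.
For l_f = 2: m_f ∈ {m_i−1, m_i, m_i+1} ∩ [−2, 2] = {0, 1, 2} → 3 states.
Total: 4.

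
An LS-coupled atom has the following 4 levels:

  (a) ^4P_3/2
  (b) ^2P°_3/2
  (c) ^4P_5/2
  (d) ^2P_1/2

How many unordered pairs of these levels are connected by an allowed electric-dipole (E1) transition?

(a)–(b): forbidden (ΔS).
(a)–(c): forbidden (parity).
(a)–(d): forbidden (parity, ΔS).
(b)–(c): forbidden (ΔS).
(b)–(d): allowed.
(c)–(d): forbidden (parity, ΔS, ΔJ).
Allowed pairs: 1 of 6.

1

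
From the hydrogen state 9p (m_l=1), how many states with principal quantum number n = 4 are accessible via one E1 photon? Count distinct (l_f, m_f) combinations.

E1 requires Δl = ±1, so l_f ∈ {0, 2}; with 0 ≤ l_f ≤ n_f−1 = 3, the allowed l_f values are {0, 2}.
For l_f = 0: m_f ∈ {m_i−1, m_i, m_i+1} ∩ [−0, 0] = {0} → 1 state.
For l_f = 2: m_f ∈ {m_i−1, m_i, m_i+1} ∩ [−2, 2] = {0, 1, 2} → 3 states.
Total: 4.

4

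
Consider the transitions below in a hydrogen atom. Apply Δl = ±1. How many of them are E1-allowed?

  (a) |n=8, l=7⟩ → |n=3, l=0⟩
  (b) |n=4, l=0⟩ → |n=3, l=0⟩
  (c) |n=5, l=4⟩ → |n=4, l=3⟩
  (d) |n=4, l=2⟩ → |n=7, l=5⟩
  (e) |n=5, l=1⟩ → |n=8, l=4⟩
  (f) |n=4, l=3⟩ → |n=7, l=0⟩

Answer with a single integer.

(a) forbidden — Δl = -7 (E1 requires Δl = ±1)
(b) forbidden — Δl = +0 (E1 requires Δl = ±1)
(c) allowed
(d) forbidden — Δl = +3 (E1 requires Δl = ±1)
(e) forbidden — Δl = +3 (E1 requires Δl = ±1)
(f) forbidden — Δl = -3 (E1 requires Δl = ±1)
Total allowed: 1 of 6.

1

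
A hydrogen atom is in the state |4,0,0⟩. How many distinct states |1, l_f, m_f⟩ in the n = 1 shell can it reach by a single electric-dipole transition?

0

E1 requires l_f ∈ {-1, 1}, but neither lies in [0, 0], so no final state is reachable.
Total: 0.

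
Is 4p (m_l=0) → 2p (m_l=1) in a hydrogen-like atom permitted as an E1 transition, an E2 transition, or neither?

Δl = 1 − 1 = +0; l_i + l_f = 2.
Δm_l = +1.
E1 (Δl = ±1, |Δm_l| ≤ 1): not satisfied.
E2 (Δl = 0,±2, l_i+l_f ≥ 2, |Δm_l| ≤ 2): satisfied.

E2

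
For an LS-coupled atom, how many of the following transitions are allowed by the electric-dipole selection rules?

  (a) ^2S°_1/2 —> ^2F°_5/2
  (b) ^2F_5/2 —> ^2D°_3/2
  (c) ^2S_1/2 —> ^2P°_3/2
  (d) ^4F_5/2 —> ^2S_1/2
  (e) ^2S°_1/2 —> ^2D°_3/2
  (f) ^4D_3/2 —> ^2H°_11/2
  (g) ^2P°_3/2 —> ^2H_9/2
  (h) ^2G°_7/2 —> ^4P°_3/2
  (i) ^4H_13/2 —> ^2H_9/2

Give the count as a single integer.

(a) forbidden (parity, ΔL, ΔJ fail)
(b) allowed
(c) allowed
(d) forbidden (parity, ΔS, ΔL, ΔJ fail)
(e) forbidden (parity, ΔL fail)
(f) forbidden (ΔS, ΔL, ΔJ fail)
(g) forbidden (ΔL, ΔJ fail)
(h) forbidden (parity, ΔS, ΔL, ΔJ fail)
(i) forbidden (parity, ΔS, ΔJ fail)
Total allowed: 2 of 9.

2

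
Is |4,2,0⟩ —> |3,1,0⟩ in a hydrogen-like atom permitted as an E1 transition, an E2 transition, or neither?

E1

Δl = 1 − 2 = -1; l_i + l_f = 3.
Δm_l = +0.
E1 (Δl = ±1, |Δm_l| ≤ 1): satisfied.
E2 (Δl = 0,±2, l_i+l_f ≥ 2, |Δm_l| ≤ 2): not satisfied.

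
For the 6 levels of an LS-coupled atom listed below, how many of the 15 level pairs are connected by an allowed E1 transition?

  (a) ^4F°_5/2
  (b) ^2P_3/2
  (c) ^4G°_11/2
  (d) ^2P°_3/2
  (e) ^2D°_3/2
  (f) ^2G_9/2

2

(a)–(b): forbidden (ΔS, ΔL).
(a)–(c): forbidden (parity, ΔJ).
(a)–(d): forbidden (parity, ΔS, ΔL).
(a)–(e): forbidden (parity, ΔS).
(a)–(f): forbidden (ΔS, ΔJ).
(b)–(c): forbidden (ΔS, ΔL, ΔJ).
(b)–(d): allowed.
(b)–(e): allowed.
(b)–(f): forbidden (parity, ΔL, ΔJ).
(c)–(d): forbidden (parity, ΔS, ΔL, ΔJ).
(c)–(e): forbidden (parity, ΔS, ΔL, ΔJ).
(c)–(f): forbidden (ΔS).
(d)–(e): forbidden (parity).
(d)–(f): forbidden (ΔL, ΔJ).
(e)–(f): forbidden (ΔL, ΔJ).
Allowed pairs: 2 of 15.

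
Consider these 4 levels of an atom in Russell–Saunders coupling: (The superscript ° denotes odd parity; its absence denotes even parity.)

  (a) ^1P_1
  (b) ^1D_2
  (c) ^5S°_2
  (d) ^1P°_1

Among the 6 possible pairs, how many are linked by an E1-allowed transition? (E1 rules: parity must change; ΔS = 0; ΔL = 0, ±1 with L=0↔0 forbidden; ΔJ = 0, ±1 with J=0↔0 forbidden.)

(a)–(b): forbidden (parity).
(a)–(c): forbidden (ΔS).
(a)–(d): allowed.
(b)–(c): forbidden (ΔS, ΔL).
(b)–(d): allowed.
(c)–(d): forbidden (parity, ΔS).
Allowed pairs: 2 of 6.

2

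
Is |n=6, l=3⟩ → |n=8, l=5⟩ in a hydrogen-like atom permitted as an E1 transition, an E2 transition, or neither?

E2

Δl = 5 − 3 = +2; l_i + l_f = 8.
E1 (Δl = ±1): not satisfied.
E2 (Δl = 0,±2, l_i+l_f ≥ 2): satisfied.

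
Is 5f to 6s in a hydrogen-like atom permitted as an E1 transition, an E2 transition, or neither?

Δl = 0 − 3 = -3; l_i + l_f = 3.
E1 (Δl = ±1): not satisfied.
E2 (Δl = 0,±2, l_i+l_f ≥ 2): not satisfied.

neither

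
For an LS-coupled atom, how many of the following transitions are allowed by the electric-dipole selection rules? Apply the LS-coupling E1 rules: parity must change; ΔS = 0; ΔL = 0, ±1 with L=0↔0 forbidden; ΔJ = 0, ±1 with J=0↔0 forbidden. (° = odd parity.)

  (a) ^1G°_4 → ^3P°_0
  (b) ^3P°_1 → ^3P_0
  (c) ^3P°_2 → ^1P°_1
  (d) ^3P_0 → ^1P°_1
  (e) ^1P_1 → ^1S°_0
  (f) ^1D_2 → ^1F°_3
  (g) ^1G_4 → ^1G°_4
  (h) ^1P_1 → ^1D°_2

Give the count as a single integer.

(a) forbidden (parity, ΔS, ΔL, ΔJ fail)
(b) allowed
(c) forbidden (parity, ΔS fail)
(d) forbidden (ΔS fails)
(e) allowed
(f) allowed
(g) allowed
(h) allowed
Total allowed: 5 of 8.

5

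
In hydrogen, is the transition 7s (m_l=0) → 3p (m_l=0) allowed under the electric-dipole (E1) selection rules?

l: 0 → 1 (Δl = +1). Δl = ±1 ✓.
m_l: 0 → 0 (Δm_l = +0). |Δm_l| ≤ 1 ✓.
All E1 selection rules are satisfied.

allowed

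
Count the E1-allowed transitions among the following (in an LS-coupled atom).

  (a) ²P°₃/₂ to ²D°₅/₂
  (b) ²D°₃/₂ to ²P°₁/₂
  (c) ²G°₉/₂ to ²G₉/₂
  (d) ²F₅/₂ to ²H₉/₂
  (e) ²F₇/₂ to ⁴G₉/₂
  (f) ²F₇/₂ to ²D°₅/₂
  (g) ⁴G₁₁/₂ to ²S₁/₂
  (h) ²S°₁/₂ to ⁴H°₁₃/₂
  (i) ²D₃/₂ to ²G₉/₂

(a) forbidden (parity fails)
(b) forbidden (parity fails)
(c) allowed
(d) forbidden (parity, ΔL, ΔJ fail)
(e) forbidden (parity, ΔS fail)
(f) allowed
(g) forbidden (parity, ΔS, ΔL, ΔJ fail)
(h) forbidden (parity, ΔS, ΔL, ΔJ fail)
(i) forbidden (parity, ΔL, ΔJ fail)
Total allowed: 2 of 9.

2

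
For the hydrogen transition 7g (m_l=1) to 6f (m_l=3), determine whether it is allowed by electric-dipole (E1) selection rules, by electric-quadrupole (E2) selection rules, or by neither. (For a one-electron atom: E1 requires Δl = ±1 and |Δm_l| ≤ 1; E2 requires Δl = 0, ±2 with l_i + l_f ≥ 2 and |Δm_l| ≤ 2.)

Δl = 3 − 4 = -1; l_i + l_f = 7.
Δm_l = +2.
E1 (Δl = ±1, |Δm_l| ≤ 1): not satisfied.
E2 (Δl = 0,±2, l_i+l_f ≥ 2, |Δm_l| ≤ 2): not satisfied.

neither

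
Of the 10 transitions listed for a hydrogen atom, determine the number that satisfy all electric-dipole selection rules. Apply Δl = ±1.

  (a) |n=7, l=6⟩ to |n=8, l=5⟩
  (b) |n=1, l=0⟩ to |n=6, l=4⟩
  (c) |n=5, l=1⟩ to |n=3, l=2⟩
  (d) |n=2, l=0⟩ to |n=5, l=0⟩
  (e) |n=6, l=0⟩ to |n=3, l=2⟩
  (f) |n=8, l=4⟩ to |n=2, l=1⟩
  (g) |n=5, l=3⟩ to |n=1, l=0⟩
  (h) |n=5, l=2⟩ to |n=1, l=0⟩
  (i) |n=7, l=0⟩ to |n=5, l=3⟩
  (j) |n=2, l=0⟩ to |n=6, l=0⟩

(a) allowed
(b) forbidden — Δl = +4 (E1 requires Δl = ±1)
(c) allowed
(d) forbidden — Δl = +0 (E1 requires Δl = ±1)
(e) forbidden — Δl = +2 (E1 requires Δl = ±1)
(f) forbidden — Δl = -3 (E1 requires Δl = ±1)
(g) forbidden — Δl = -3 (E1 requires Δl = ±1)
(h) forbidden — Δl = -2 (E1 requires Δl = ±1)
(i) forbidden — Δl = +3 (E1 requires Δl = ±1)
(j) forbidden — Δl = +0 (E1 requires Δl = ±1)
Total allowed: 2 of 10.

2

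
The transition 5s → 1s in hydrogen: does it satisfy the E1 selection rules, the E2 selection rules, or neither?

neither

Δl = 0 − 0 = +0; l_i + l_f = 0.
E1 (Δl = ±1): not satisfied.
E2 (Δl = 0,±2, l_i+l_f ≥ 2): not satisfied.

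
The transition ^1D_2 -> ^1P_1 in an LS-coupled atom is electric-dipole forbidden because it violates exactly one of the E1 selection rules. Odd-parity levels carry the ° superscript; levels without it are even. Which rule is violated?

Reading off the term symbols: S 0→0, L 2→1, J 2→1, parity even→even.
Parity must change: even → even — ✗.
ΔS = 0: S: 0 → 0 — ✓.
ΔL = 0, ±1 (not L=0↔0): L: 2 → 1, ΔL = -1 — ✓.
ΔJ = 0, ±1 (not J=0↔0): J: 2 → 1, ΔJ = -1 — ✓.

parity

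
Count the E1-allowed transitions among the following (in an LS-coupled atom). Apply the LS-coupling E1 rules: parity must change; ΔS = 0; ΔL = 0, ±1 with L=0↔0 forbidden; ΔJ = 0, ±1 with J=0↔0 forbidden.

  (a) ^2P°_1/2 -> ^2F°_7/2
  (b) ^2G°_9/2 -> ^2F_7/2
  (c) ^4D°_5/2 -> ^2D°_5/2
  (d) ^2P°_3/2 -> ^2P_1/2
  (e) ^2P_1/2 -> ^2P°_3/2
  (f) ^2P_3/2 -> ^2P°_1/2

(a) forbidden (parity, ΔL, ΔJ fail)
(b) allowed
(c) forbidden (parity, ΔS fail)
(d) allowed
(e) allowed
(f) allowed
Total allowed: 4 of 6.

4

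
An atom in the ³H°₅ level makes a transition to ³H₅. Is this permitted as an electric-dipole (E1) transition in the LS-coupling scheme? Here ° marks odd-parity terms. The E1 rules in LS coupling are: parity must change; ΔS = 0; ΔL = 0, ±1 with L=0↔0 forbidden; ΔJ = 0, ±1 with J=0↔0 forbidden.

Initial level: S=1, L=5, J=5, parity odd. Final level: S=1, L=5, J=5, parity even.
ΔS = 0: S: 1 → 1 — passes.
ΔJ = 0, ±1 (not J=0↔0): J: 5 → 5, ΔJ = +0 — passes.
Parity must change: odd → even — passes.
ΔL = 0, ±1 (not L=0↔0): L: 5 → 5, ΔL = +0 — passes.
All four E1 rules are satisfied.

allowed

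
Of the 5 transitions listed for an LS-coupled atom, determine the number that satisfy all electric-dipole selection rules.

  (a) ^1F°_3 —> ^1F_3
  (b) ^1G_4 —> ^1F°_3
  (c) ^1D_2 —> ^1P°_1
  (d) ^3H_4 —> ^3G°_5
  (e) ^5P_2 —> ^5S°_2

(a) allowed
(b) allowed
(c) allowed
(d) allowed
(e) allowed
Total allowed: 5 of 5.

5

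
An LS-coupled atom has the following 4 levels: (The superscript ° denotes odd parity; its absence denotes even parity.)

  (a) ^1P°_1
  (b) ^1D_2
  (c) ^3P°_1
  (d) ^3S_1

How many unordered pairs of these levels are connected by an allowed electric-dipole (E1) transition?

2

(a)–(b): allowed.
(a)–(c): forbidden (parity, ΔS).
(a)–(d): forbidden (ΔS).
(b)–(c): forbidden (ΔS).
(b)–(d): forbidden (parity, ΔS, ΔL).
(c)–(d): allowed.
Allowed pairs: 2 of 6.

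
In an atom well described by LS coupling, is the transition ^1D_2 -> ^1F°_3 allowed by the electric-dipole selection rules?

ΔJ = 0, ±1 (not J=0↔0): J: 2 → 3, ΔJ = +1 — passes.
Parity must change: even → odd — passes.
ΔS = 0: S: 0 → 0 — passes.
ΔL = 0, ±1 (not L=0↔0): L: 2 → 3, ΔL = +1 — passes.
All four E1 rules are satisfied.

allowed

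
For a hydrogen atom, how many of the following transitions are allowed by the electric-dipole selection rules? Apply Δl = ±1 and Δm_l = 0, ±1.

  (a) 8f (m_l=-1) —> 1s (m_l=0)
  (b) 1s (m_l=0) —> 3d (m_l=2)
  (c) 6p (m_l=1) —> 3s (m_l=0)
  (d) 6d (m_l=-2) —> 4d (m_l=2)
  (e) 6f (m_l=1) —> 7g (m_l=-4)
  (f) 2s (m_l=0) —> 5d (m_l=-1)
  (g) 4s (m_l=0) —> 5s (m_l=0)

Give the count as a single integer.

(a) forbidden — Δl = -3 (E1 requires Δl = ±1)
(b) forbidden — Δl = +2 (E1 requires Δl = ±1); Δm_l = +2 (E1 requires Δm_l = 0, ±1)
(c) allowed
(d) forbidden — Δl = +0 (E1 requires Δl = ±1); Δm_l = +4 (E1 requires Δm_l = 0, ±1)
(e) forbidden — Δm_l = -5 (E1 requires Δm_l = 0, ±1)
(f) forbidden — Δl = +2 (E1 requires Δl = ±1)
(g) forbidden — Δl = +0 (E1 requires Δl = ±1)
Total allowed: 1 of 7.

1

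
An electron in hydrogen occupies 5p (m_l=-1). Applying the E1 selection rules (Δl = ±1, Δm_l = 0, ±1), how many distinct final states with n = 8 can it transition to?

E1 requires Δl = ±1, so l_f ∈ {0, 2}; with 0 ≤ l_f ≤ n_f−1 = 7, the allowed l_f values are {0, 2}.
For l_f = 0: m_f ∈ {m_i−1, m_i, m_i+1} ∩ [−0, 0] = {0} → 1 state.
For l_f = 2: m_f ∈ {m_i−1, m_i, m_i+1} ∩ [−2, 2] = {-2, -1, 0} → 3 states.
Total: 4.

4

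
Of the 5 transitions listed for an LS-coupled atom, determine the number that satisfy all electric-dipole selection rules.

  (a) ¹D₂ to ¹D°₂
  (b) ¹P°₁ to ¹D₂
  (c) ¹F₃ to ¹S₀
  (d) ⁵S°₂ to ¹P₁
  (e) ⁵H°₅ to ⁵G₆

(a) allowed
(b) allowed
(c) forbidden (parity, ΔL, ΔJ fail)
(d) forbidden (ΔS fails)
(e) allowed
Total allowed: 3 of 5.

3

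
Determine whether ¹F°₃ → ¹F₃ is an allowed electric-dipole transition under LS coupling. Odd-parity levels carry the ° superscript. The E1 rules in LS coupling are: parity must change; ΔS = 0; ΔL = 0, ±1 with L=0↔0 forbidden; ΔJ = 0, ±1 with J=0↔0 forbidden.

Reading off the term symbols: S 0→0, L 3→3, J 3→3, parity odd→even.
Parity must change: odd → even — ✓.
ΔS = 0: S: 0 → 0 — ✓.
ΔL = 0, ±1 (not L=0↔0): L: 3 → 3, ΔL = +0 — ✓.
ΔJ = 0, ±1 (not J=0↔0): J: 3 → 3, ΔJ = +0 — ✓.
All four E1 rules are satisfied.

allowed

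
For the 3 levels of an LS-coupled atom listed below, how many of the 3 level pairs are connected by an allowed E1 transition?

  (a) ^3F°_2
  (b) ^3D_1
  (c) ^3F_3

2

(a)–(b): allowed.
(a)–(c): allowed.
(b)–(c): forbidden (parity, ΔJ).
Allowed pairs: 2 of 3.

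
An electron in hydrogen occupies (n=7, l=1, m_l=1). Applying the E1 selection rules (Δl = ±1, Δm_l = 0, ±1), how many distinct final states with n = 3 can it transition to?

E1 requires Δl = ±1, so l_f ∈ {0, 2}; with 0 ≤ l_f ≤ n_f−1 = 2, the allowed l_f values are {0, 2}.
For l_f = 0: m_f ∈ {m_i−1, m_i, m_i+1} ∩ [−0, 0] = {0} → 1 state.
For l_f = 2: m_f ∈ {m_i−1, m_i, m_i+1} ∩ [−2, 2] = {0, 1, 2} → 3 states.
Total: 4.

4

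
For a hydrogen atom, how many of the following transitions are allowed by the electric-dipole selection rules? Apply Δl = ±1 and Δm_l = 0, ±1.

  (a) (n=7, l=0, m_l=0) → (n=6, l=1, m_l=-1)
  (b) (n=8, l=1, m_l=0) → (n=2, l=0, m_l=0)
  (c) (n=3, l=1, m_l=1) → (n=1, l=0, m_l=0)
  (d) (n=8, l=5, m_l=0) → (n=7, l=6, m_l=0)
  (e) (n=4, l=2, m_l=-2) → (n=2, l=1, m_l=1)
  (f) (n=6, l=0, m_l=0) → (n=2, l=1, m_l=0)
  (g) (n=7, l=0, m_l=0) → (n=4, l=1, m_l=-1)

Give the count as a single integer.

6

(a) allowed
(b) allowed
(c) allowed
(d) allowed
(e) forbidden — Δm_l = +3 (E1 requires Δm_l = 0, ±1)
(f) allowed
(g) allowed
Total allowed: 6 of 7.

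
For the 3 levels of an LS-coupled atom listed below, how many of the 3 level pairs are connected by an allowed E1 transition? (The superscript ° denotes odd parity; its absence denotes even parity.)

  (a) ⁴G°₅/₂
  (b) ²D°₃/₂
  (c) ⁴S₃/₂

(a)–(b): forbidden (parity, ΔS, ΔL).
(a)–(c): forbidden (ΔL).
(b)–(c): forbidden (ΔS, ΔL).
Allowed pairs: 0 of 3.

0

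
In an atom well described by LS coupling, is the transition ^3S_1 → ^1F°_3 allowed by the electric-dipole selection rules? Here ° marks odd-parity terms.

forbidden

Parity must change: even → odd — ok.
ΔS = 0: S: 1 → 0 — fails.
ΔL = 0, ±1 (not L=0↔0): L: 0 → 3, ΔL = +3 — fails.
ΔJ = 0, ±1 (not J=0↔0): J: 1 → 3, ΔJ = +2 — fails.
Rule(s) violated: ΔS, ΔL, ΔJ.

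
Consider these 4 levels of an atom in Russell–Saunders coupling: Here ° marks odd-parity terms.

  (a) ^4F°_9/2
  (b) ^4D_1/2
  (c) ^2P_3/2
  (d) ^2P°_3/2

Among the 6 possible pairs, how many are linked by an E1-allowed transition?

(a)–(b): forbidden (ΔJ).
(a)–(c): forbidden (ΔS, ΔL, ΔJ).
(a)–(d): forbidden (parity, ΔS, ΔL, ΔJ).
(b)–(c): forbidden (parity, ΔS).
(b)–(d): forbidden (ΔS).
(c)–(d): allowed.
Allowed pairs: 1 of 6.

1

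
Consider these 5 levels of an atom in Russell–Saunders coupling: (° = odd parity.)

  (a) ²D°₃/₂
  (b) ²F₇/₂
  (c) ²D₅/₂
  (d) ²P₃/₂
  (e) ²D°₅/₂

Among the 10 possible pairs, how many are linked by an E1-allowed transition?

5

(a)–(b): forbidden (ΔJ).
(a)–(c): allowed.
(a)–(d): allowed.
(a)–(e): forbidden (parity).
(b)–(c): forbidden (parity).
(b)–(d): forbidden (parity, ΔL, ΔJ).
(b)–(e): allowed.
(c)–(d): forbidden (parity).
(c)–(e): allowed.
(d)–(e): allowed.
Allowed pairs: 5 of 10.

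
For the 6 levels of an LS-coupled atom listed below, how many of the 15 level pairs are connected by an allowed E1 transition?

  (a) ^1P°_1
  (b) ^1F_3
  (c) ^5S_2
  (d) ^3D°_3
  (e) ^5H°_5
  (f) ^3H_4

0

(a)–(b): forbidden (ΔL, ΔJ).
(a)–(c): forbidden (ΔS).
(a)–(d): forbidden (parity, ΔS, ΔJ).
(a)–(e): forbidden (parity, ΔS, ΔL, ΔJ).
(a)–(f): forbidden (ΔS, ΔL, ΔJ).
(b)–(c): forbidden (parity, ΔS, ΔL).
(b)–(d): forbidden (ΔS).
(b)–(e): forbidden (ΔS, ΔL, ΔJ).
(b)–(f): forbidden (parity, ΔS, ΔL).
(c)–(d): forbidden (ΔS, ΔL).
(c)–(e): forbidden (ΔL, ΔJ).
(c)–(f): forbidden (parity, ΔS, ΔL, ΔJ).
(d)–(e): forbidden (parity, ΔS, ΔL, ΔJ).
(d)–(f): forbidden (ΔL).
(e)–(f): forbidden (ΔS).
Allowed pairs: 0 of 15.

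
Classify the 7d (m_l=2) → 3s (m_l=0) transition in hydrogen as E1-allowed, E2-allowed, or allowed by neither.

E2

Δl = 0 − 2 = -2; l_i + l_f = 2.
Δm_l = -2.
E1 (Δl = ±1, |Δm_l| ≤ 1): not satisfied.
E2 (Δl = 0,±2, l_i+l_f ≥ 2, |Δm_l| ≤ 2): satisfied.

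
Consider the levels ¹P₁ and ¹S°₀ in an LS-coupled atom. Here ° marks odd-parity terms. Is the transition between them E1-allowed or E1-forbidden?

allowed

Reading off the term symbols: S 0→0, L 1→0, J 1→0, parity even→odd.
ΔL = 0, ±1 (not L=0↔0): L: 1 → 0, ΔL = -1 — passes.
Parity must change: even → odd — passes.
ΔJ = 0, ±1 (not J=0↔0): J: 1 → 0, ΔJ = -1 — passes.
ΔS = 0: S: 0 → 0 — passes.
All four E1 rules are satisfied.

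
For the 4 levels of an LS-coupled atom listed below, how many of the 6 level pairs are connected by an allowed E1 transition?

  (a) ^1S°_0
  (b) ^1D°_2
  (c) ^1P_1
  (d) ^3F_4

(a)–(b): forbidden (parity, ΔL, ΔJ).
(a)–(c): allowed.
(a)–(d): forbidden (ΔS, ΔL, ΔJ).
(b)–(c): allowed.
(b)–(d): forbidden (ΔS, ΔJ).
(c)–(d): forbidden (parity, ΔS, ΔL, ΔJ).
Allowed pairs: 2 of 6.

2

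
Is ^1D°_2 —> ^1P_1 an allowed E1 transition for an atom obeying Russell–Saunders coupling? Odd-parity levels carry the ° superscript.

Parity must change: odd → even — ✓.
ΔS = 0: S: 0 → 0 — ✓.
ΔL = 0, ±1 (not L=0↔0): L: 2 → 1, ΔL = -1 — ✓.
ΔJ = 0, ±1 (not J=0↔0): J: 2 → 1, ΔJ = -1 — ✓.
All four E1 rules are satisfied.

allowed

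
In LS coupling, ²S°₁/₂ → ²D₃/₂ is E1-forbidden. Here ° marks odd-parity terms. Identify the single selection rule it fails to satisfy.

Reading off the term symbols: S 1/2→1/2, L 0→2, J 1/2→3/2, parity odd→even.
Parity must change: odd → even — satisfied.
ΔS = 0: S: 1/2 → 1/2 — satisfied.
ΔL = 0, ±1 (not L=0↔0): L: 0 → 2, ΔL = +2 — violated.
ΔJ = 0, ±1 (not J=0↔0): J: 1/2 → 3/2, ΔJ = +1 — satisfied.

the ΔL = 0, ±1 rule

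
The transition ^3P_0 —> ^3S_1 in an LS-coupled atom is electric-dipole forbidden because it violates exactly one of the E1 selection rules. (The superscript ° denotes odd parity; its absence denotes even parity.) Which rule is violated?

Reading off the term symbols: S 1→1, L 1→0, J 0→1, parity even→even.
Parity must change: even → even — fails.
ΔS = 0: S: 1 → 1 — ok.
ΔL = 0, ±1 (not L=0↔0): L: 1 → 0, ΔL = -1 — ok.
ΔJ = 0, ±1 (not J=0↔0): J: 0 → 1, ΔJ = +1 — ok.

parity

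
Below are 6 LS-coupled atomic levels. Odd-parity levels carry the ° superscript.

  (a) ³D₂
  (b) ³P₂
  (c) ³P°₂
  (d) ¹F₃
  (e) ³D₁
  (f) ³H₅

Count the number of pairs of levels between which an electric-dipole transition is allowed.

(a)–(b): forbidden (parity).
(a)–(c): allowed.
(a)–(d): forbidden (parity, ΔS).
(a)–(e): forbidden (parity).
(a)–(f): forbidden (parity, ΔL, ΔJ).
(b)–(c): allowed.
(b)–(d): forbidden (parity, ΔS, ΔL).
(b)–(e): forbidden (parity).
(b)–(f): forbidden (parity, ΔL, ΔJ).
(c)–(d): forbidden (ΔS, ΔL).
(c)–(e): allowed.
(c)–(f): forbidden (ΔL, ΔJ).
(d)–(e): forbidden (parity, ΔS, ΔJ).
(d)–(f): forbidden (parity, ΔS, ΔL, ΔJ).
(e)–(f): forbidden (parity, ΔL, ΔJ).
Allowed pairs: 3 of 15.

3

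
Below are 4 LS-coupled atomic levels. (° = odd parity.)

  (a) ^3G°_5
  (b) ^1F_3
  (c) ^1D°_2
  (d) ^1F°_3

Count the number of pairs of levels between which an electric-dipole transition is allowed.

(a)–(b): forbidden (ΔS, ΔJ).
(a)–(c): forbidden (parity, ΔS, ΔL, ΔJ).
(a)–(d): forbidden (parity, ΔS, ΔJ).
(b)–(c): allowed.
(b)–(d): allowed.
(c)–(d): forbidden (parity).
Allowed pairs: 2 of 6.

2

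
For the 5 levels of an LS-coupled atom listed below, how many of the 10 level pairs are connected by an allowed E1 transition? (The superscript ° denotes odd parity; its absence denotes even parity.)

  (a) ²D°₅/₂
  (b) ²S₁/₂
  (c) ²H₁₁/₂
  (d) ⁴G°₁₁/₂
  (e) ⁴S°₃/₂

0

(a)–(b): forbidden (ΔL, ΔJ).
(a)–(c): forbidden (ΔL, ΔJ).
(a)–(d): forbidden (parity, ΔS, ΔL, ΔJ).
(a)–(e): forbidden (parity, ΔS, ΔL).
(b)–(c): forbidden (parity, ΔL, ΔJ).
(b)–(d): forbidden (ΔS, ΔL, ΔJ).
(b)–(e): forbidden (ΔS, ΔL).
(c)–(d): forbidden (ΔS).
(c)–(e): forbidden (ΔS, ΔL, ΔJ).
(d)–(e): forbidden (parity, ΔL, ΔJ).
Allowed pairs: 0 of 10.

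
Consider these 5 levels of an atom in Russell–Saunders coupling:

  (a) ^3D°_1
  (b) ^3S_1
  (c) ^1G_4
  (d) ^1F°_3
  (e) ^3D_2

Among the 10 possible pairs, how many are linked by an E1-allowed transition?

(a)–(b): forbidden (ΔL).
(a)–(c): forbidden (ΔS, ΔL, ΔJ).
(a)–(d): forbidden (parity, ΔS, ΔJ).
(a)–(e): allowed.
(b)–(c): forbidden (parity, ΔS, ΔL, ΔJ).
(b)–(d): forbidden (ΔS, ΔL, ΔJ).
(b)–(e): forbidden (parity, ΔL).
(c)–(d): allowed.
(c)–(e): forbidden (parity, ΔS, ΔL, ΔJ).
(d)–(e): forbidden (ΔS).
Allowed pairs: 2 of 10.

2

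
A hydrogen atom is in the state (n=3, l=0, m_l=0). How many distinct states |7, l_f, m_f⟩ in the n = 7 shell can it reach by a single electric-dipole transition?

E1 requires Δl = ±1, so l_f ∈ {-1, 1}; with 0 ≤ l_f ≤ n_f−1 = 6, the allowed l_f values are {1}.
For l_f = 1: m_f ∈ {m_i−1, m_i, m_i+1} ∩ [−1, 1] = {-1, 0, 1} → 3 states.
Total: 3.

3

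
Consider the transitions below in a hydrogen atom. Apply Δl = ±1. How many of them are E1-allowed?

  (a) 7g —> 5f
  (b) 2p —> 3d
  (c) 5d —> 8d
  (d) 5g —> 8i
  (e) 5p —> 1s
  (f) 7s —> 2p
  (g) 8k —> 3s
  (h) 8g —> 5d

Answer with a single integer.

(a) allowed
(b) allowed
(c) forbidden — Δl = +0 (E1 requires Δl = ±1)
(d) forbidden — Δl = +2 (E1 requires Δl = ±1)
(e) allowed
(f) allowed
(g) forbidden — Δl = -7 (E1 requires Δl = ±1)
(h) forbidden — Δl = -2 (E1 requires Δl = ±1)
Total allowed: 4 of 8.

4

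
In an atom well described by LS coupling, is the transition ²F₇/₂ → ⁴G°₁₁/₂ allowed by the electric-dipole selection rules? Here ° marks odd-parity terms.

Parity must change: even → odd — passes.
ΔS = 0: S: 1/2 → 3/2 — fails.
ΔL = 0, ±1 (not L=0↔0): L: 3 → 4, ΔL = +1 — passes.
ΔJ = 0, ±1 (not J=0↔0): J: 7/2 → 11/2, ΔJ = +2 — fails.
Rule(s) violated: ΔS, ΔJ.

forbidden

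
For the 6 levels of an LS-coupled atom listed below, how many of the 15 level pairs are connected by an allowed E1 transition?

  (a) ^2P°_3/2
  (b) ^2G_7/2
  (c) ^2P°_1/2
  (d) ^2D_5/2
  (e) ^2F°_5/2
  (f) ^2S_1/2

5

(a)–(b): forbidden (ΔL, ΔJ).
(a)–(c): forbidden (parity).
(a)–(d): allowed.
(a)–(e): forbidden (parity, ΔL).
(a)–(f): allowed.
(b)–(c): forbidden (ΔL, ΔJ).
(b)–(d): forbidden (parity, ΔL).
(b)–(e): allowed.
(b)–(f): forbidden (parity, ΔL, ΔJ).
(c)–(d): forbidden (ΔJ).
(c)–(e): forbidden (parity, ΔL, ΔJ).
(c)–(f): allowed.
(d)–(e): allowed.
(d)–(f): forbidden (parity, ΔL, ΔJ).
(e)–(f): forbidden (ΔL, ΔJ).
Allowed pairs: 5 of 15.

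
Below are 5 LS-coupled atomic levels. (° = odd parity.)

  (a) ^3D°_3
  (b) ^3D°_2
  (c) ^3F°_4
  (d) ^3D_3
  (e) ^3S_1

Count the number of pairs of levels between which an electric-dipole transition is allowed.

3

(a)–(b): forbidden (parity).
(a)–(c): forbidden (parity).
(a)–(d): allowed.
(a)–(e): forbidden (ΔL, ΔJ).
(b)–(c): forbidden (parity, ΔJ).
(b)–(d): allowed.
(b)–(e): forbidden (ΔL).
(c)–(d): allowed.
(c)–(e): forbidden (ΔL, ΔJ).
(d)–(e): forbidden (parity, ΔL, ΔJ).
Allowed pairs: 3 of 10.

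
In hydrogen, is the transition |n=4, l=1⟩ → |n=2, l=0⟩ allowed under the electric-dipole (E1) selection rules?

allowed

Initial l = 1, final l = 0, so Δl = -1. E1 requires Δl = ±1: satisfied.
All E1 selection rules are satisfied.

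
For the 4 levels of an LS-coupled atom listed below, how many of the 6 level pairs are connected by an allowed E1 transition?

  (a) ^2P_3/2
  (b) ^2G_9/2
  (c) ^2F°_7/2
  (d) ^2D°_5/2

2

(a)–(b): forbidden (parity, ΔL, ΔJ).
(a)–(c): forbidden (ΔL, ΔJ).
(a)–(d): allowed.
(b)–(c): allowed.
(b)–(d): forbidden (ΔL, ΔJ).
(c)–(d): forbidden (parity).
Allowed pairs: 2 of 6.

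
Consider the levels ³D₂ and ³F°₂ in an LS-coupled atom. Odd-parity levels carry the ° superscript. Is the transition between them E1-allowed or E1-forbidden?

allowed

Initial level: S=1, L=2, J=2, parity even. Final level: S=1, L=3, J=2, parity odd.
Parity must change: even → odd — satisfied.
ΔS = 0: S: 1 → 1 — satisfied.
ΔL = 0, ±1 (not L=0↔0): L: 2 → 3, ΔL = +1 — satisfied.
ΔJ = 0, ±1 (not J=0↔0): J: 2 → 2, ΔJ = +0 — satisfied.
All four E1 rules are satisfied.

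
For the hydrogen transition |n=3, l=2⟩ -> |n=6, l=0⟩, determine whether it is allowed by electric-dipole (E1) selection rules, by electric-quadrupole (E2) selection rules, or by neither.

E2

Δl = 0 − 2 = -2; l_i + l_f = 2.
E1 (Δl = ±1): not satisfied.
E2 (Δl = 0,±2, l_i+l_f ≥ 2): satisfied.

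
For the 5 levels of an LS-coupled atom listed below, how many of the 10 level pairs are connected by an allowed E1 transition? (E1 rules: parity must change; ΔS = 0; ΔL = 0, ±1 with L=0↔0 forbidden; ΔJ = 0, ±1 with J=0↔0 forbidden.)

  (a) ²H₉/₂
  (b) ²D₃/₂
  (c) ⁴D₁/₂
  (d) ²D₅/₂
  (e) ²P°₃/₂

(a)–(b): forbidden (parity, ΔL, ΔJ).
(a)–(c): forbidden (parity, ΔS, ΔL, ΔJ).
(a)–(d): forbidden (parity, ΔL, ΔJ).
(a)–(e): forbidden (ΔL, ΔJ).
(b)–(c): forbidden (parity, ΔS).
(b)–(d): forbidden (parity).
(b)–(e): allowed.
(c)–(d): forbidden (parity, ΔS, ΔJ).
(c)–(e): forbidden (ΔS).
(d)–(e): allowed.
Allowed pairs: 2 of 10.

2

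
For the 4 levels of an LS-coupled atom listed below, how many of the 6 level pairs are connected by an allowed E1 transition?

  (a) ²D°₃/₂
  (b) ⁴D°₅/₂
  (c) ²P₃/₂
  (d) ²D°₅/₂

2

(a)–(b): forbidden (parity, ΔS).
(a)–(c): allowed.
(a)–(d): forbidden (parity).
(b)–(c): forbidden (ΔS).
(b)–(d): forbidden (parity, ΔS).
(c)–(d): allowed.
Allowed pairs: 2 of 6.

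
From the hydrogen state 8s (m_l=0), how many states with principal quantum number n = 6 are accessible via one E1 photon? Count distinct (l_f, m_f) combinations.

E1 requires Δl = ±1, so l_f ∈ {-1, 1}; with 0 ≤ l_f ≤ n_f−1 = 5, the allowed l_f values are {1}.
For l_f = 1: m_f ∈ {m_i−1, m_i, m_i+1} ∩ [−1, 1] = {-1, 0, 1} → 3 states.
Total: 3.

3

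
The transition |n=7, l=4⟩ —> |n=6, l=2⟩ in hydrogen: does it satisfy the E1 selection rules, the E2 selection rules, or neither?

E2

Δl = 2 − 4 = -2; l_i + l_f = 6.
E1 (Δl = ±1): not satisfied.
E2 (Δl = 0,±2, l_i+l_f ≥ 2): satisfied.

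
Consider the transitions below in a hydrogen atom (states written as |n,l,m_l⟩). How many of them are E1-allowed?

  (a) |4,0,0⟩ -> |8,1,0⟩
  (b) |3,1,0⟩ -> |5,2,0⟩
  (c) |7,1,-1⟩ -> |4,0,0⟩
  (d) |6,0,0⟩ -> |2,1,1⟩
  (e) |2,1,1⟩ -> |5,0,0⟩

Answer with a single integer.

(a) allowed
(b) allowed
(c) allowed
(d) allowed
(e) allowed
Total allowed: 5 of 5.

5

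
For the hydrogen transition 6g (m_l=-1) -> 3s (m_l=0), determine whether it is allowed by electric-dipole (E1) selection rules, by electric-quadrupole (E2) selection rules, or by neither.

neither

Δl = 0 − 4 = -4; l_i + l_f = 4.
Δm_l = +1.
E1 (Δl = ±1, |Δm_l| ≤ 1): not satisfied.
E2 (Δl = 0,±2, l_i+l_f ≥ 2, |Δm_l| ≤ 2): not satisfied.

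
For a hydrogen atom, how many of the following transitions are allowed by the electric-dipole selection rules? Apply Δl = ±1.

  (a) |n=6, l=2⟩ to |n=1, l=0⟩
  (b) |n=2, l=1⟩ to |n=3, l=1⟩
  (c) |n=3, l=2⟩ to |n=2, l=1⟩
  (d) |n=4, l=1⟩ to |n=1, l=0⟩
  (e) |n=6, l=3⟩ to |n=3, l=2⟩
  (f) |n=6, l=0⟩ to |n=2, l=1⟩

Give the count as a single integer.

(a) forbidden — Δl = -2 (E1 requires Δl = ±1)
(b) forbidden — Δl = +0 (E1 requires Δl = ±1)
(c) allowed
(d) allowed
(e) allowed
(f) allowed
Total allowed: 4 of 6.

4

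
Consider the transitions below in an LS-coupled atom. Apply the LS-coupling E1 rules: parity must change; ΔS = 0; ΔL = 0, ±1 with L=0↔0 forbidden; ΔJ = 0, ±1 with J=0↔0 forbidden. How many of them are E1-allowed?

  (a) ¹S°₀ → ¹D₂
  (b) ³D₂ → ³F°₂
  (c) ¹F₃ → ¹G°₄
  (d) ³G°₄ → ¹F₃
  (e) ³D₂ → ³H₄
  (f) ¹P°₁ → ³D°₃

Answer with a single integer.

(a) forbidden (ΔL, ΔJ fail)
(b) allowed
(c) allowed
(d) forbidden (ΔS fails)
(e) forbidden (parity, ΔL, ΔJ fail)
(f) forbidden (parity, ΔS, ΔJ fail)
Total allowed: 2 of 6.

2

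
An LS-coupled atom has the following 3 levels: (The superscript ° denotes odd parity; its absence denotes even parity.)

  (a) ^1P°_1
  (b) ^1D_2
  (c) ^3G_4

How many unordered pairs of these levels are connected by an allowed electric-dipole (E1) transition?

(a)–(b): allowed.
(a)–(c): forbidden (ΔS, ΔL, ΔJ).
(b)–(c): forbidden (parity, ΔS, ΔL, ΔJ).
Allowed pairs: 1 of 3.

1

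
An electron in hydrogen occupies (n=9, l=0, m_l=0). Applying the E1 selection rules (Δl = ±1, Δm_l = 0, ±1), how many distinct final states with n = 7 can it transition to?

3

E1 requires Δl = ±1, so l_f ∈ {-1, 1}; with 0 ≤ l_f ≤ n_f−1 = 6, the allowed l_f values are {1}.
For l_f = 1: m_f ∈ {m_i−1, m_i, m_i+1} ∩ [−1, 1] = {-1, 0, 1} → 3 states.
Total: 3.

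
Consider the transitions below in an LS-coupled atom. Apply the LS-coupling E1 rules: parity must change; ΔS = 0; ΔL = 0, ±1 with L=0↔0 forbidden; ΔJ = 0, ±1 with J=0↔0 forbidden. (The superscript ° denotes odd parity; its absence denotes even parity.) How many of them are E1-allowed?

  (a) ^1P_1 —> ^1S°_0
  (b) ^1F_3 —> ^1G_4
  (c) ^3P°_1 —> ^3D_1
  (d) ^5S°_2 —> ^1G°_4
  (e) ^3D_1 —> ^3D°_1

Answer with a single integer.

(a) allowed
(b) forbidden (parity fails)
(c) allowed
(d) forbidden (parity, ΔS, ΔL, ΔJ fail)
(e) allowed
Total allowed: 3 of 5.

3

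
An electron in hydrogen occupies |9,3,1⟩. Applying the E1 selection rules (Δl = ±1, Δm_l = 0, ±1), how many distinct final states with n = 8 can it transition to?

6

E1 requires Δl = ±1, so l_f ∈ {2, 4}; with 0 ≤ l_f ≤ n_f−1 = 7, the allowed l_f values are {2, 4}.
For l_f = 2: m_f ∈ {m_i−1, m_i, m_i+1} ∩ [−2, 2] = {0, 1, 2} → 3 states.
For l_f = 4: m_f ∈ {m_i−1, m_i, m_i+1} ∩ [−4, 4] = {0, 1, 2} → 3 states.
Total: 6.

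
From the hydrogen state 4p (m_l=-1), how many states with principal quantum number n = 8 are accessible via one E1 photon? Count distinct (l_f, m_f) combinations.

4

E1 requires Δl = ±1, so l_f ∈ {0, 2}; with 0 ≤ l_f ≤ n_f−1 = 7, the allowed l_f values are {0, 2}.
For l_f = 0: m_f ∈ {m_i−1, m_i, m_i+1} ∩ [−0, 0] = {0} → 1 state.
For l_f = 2: m_f ∈ {m_i−1, m_i, m_i+1} ∩ [−2, 2] = {-2, -1, 0} → 3 states.
Total: 4.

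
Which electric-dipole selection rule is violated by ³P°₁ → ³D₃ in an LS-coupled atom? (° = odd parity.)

Initial level: S=1, L=1, J=1, parity odd. Final level: S=1, L=2, J=3, parity even.
Parity must change: odd → even — passes.
ΔS = 0: S: 1 → 1 — passes.
ΔL = 0, ±1 (not L=0↔0): L: 1 → 2, ΔL = +1 — passes.
ΔJ = 0, ±1 (not J=0↔0): J: 1 → 3, ΔJ = +2 — fails.

the ΔJ = 0, ±1 rule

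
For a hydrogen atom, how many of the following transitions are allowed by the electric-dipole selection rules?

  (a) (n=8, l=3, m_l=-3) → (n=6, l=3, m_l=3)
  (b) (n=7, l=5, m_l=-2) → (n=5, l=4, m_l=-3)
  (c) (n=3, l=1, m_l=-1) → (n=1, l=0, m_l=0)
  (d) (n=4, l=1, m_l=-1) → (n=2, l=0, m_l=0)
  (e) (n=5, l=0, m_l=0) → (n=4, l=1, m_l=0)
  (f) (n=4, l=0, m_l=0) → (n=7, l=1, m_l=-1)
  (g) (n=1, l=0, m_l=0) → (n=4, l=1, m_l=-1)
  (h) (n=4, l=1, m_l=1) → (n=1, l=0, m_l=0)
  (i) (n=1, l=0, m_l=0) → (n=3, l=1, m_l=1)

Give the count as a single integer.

8

(a) forbidden — Δl = +0 (E1 requires Δl = ±1); Δm_l = +6 (E1 requires Δm_l = 0, ±1)
(b) allowed
(c) allowed
(d) allowed
(e) allowed
(f) allowed
(g) allowed
(h) allowed
(i) allowed
Total allowed: 8 of 9.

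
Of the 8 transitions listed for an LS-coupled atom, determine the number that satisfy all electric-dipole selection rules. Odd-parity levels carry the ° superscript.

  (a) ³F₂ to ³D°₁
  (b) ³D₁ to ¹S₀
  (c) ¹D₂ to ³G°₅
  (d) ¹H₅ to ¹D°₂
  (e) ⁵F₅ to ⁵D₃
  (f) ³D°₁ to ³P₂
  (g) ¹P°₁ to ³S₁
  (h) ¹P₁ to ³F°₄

2

(a) allowed
(b) forbidden (parity, ΔS, ΔL fail)
(c) forbidden (ΔS, ΔL, ΔJ fail)
(d) forbidden (ΔL, ΔJ fail)
(e) forbidden (parity, ΔJ fail)
(f) allowed
(g) forbidden (ΔS fails)
(h) forbidden (ΔS, ΔL, ΔJ fail)
Total allowed: 2 of 8.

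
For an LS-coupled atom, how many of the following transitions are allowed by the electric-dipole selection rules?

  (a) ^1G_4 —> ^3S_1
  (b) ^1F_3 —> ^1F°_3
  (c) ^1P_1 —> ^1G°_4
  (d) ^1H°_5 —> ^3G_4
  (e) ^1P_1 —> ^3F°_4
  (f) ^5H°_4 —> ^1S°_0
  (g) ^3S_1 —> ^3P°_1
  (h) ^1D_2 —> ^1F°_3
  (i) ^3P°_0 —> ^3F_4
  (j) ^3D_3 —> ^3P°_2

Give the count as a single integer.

4

(a) forbidden (parity, ΔS, ΔL, ΔJ fail)
(b) allowed
(c) forbidden (ΔL, ΔJ fail)
(d) forbidden (ΔS fails)
(e) forbidden (ΔS, ΔL, ΔJ fail)
(f) forbidden (parity, ΔS, ΔL, ΔJ fail)
(g) allowed
(h) allowed
(i) forbidden (ΔL, ΔJ fail)
(j) allowed
Total allowed: 4 of 10.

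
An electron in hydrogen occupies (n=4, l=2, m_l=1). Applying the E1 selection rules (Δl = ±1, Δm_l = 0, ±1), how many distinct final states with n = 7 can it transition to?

5

E1 requires Δl = ±1, so l_f ∈ {1, 3}; with 0 ≤ l_f ≤ n_f−1 = 6, the allowed l_f values are {1, 3}.
For l_f = 1: m_f ∈ {m_i−1, m_i, m_i+1} ∩ [−1, 1] = {0, 1} → 2 states.
For l_f = 3: m_f ∈ {m_i−1, m_i, m_i+1} ∩ [−3, 3] = {0, 1, 2} → 3 states.
Total: 5.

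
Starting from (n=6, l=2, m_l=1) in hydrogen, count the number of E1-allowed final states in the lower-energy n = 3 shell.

2

E1 requires Δl = ±1, so l_f ∈ {1, 3}; with 0 ≤ l_f ≤ n_f−1 = 2, the allowed l_f values are {1}.
For l_f = 1: m_f ∈ {m_i−1, m_i, m_i+1} ∩ [−1, 1] = {0, 1} → 2 states.
Total: 2.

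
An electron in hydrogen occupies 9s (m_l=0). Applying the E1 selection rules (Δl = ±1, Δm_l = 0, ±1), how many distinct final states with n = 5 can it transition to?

3

E1 requires Δl = ±1, so l_f ∈ {-1, 1}; with 0 ≤ l_f ≤ n_f−1 = 4, the allowed l_f values are {1}.
For l_f = 1: m_f ∈ {m_i−1, m_i, m_i+1} ∩ [−1, 1] = {-1, 0, 1} → 3 states.
Total: 3.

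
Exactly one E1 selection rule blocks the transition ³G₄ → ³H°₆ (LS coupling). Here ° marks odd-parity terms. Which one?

the ΔJ = 0, ±1 rule

Reading off the term symbols: S 1→1, L 4→5, J 4→6, parity even→odd.
Parity must change: even → odd — ✓.
ΔS = 0: S: 1 → 1 — ✓.
ΔL = 0, ±1 (not L=0↔0): L: 4 → 5, ΔL = +1 — ✓.
ΔJ = 0, ±1 (not J=0↔0): J: 4 → 6, ΔJ = +2 — ✗.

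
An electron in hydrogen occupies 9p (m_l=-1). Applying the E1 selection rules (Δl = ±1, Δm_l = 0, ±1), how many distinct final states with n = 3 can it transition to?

E1 requires Δl = ±1, so l_f ∈ {0, 2}; with 0 ≤ l_f ≤ n_f−1 = 2, the allowed l_f values are {0, 2}.
For l_f = 0: m_f ∈ {m_i−1, m_i, m_i+1} ∩ [−0, 0] = {0} → 1 state.
For l_f = 2: m_f ∈ {m_i−1, m_i, m_i+1} ∩ [−2, 2] = {-2, -1, 0} → 3 states.
Total: 4.

4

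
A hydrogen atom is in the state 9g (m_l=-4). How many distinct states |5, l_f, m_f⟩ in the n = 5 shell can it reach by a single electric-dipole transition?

1

E1 requires Δl = ±1, so l_f ∈ {3, 5}; with 0 ≤ l_f ≤ n_f−1 = 4, the allowed l_f values are {3}.
For l_f = 3: m_f ∈ {m_i−1, m_i, m_i+1} ∩ [−3, 3] = {-3} → 1 state.
Total: 1.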